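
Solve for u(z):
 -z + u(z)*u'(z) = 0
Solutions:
 u(z) = -sqrt(C1 + z^2)
 u(z) = sqrt(C1 + z^2)


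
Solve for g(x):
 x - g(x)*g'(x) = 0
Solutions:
 g(x) = -sqrt(C1 + x^2)
 g(x) = sqrt(C1 + x^2)


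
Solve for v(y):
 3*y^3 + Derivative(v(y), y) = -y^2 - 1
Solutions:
 v(y) = C1 - 3*y^4/4 - y^3/3 - y


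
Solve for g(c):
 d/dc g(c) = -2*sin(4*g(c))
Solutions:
 g(c) = -acos((-C1 - exp(16*c))/(C1 - exp(16*c)))/4 + pi/2
 g(c) = acos((-C1 - exp(16*c))/(C1 - exp(16*c)))/4


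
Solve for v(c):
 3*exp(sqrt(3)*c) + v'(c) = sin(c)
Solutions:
 v(c) = C1 - sqrt(3)*exp(sqrt(3)*c) - cos(c)


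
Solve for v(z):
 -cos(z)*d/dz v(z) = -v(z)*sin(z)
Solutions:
 v(z) = C1/cos(z)


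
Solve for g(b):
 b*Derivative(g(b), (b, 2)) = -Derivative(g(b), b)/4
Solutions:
 g(b) = C1 + C2*b^(3/4)


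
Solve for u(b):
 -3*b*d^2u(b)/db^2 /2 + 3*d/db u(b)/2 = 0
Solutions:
 u(b) = C1 + C2*b^2


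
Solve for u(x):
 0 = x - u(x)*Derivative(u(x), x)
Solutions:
 u(x) = -sqrt(C1 + x^2)
 u(x) = sqrt(C1 + x^2)


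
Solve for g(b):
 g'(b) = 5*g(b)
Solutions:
 g(b) = C1*exp(5*b)


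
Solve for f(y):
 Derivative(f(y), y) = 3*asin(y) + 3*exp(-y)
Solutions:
 f(y) = C1 + 3*y*asin(y) + 3*sqrt(1 - y^2) - 3*exp(-y)


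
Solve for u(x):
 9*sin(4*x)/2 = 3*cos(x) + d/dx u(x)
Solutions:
 u(x) = C1 - 3*sin(x) - 9*cos(4*x)/8


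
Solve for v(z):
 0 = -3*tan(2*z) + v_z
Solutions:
 v(z) = C1 - 3*log(cos(2*z))/2


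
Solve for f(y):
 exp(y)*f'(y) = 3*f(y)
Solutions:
 f(y) = C1*exp(-3*exp(-y))


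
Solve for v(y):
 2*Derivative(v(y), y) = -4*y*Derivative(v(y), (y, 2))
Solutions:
 v(y) = C1 + C2*sqrt(y)


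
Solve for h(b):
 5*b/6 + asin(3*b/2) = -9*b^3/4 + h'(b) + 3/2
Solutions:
 h(b) = C1 + 9*b^4/16 + 5*b^2/12 + b*asin(3*b/2) - 3*b/2 + sqrt(4 - 9*b^2)/3


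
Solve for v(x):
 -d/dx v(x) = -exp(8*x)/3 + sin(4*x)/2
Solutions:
 v(x) = C1 + exp(8*x)/24 + cos(4*x)/8


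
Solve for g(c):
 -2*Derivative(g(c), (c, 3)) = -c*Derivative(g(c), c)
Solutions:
 g(c) = C1 + Integral(C2*airyai(2^(2/3)*c/2) + C3*airybi(2^(2/3)*c/2), c)


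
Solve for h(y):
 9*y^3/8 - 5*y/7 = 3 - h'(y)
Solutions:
 h(y) = C1 - 9*y^4/32 + 5*y^2/14 + 3*y


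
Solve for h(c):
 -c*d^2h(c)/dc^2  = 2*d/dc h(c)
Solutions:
 h(c) = C1 + C2/c


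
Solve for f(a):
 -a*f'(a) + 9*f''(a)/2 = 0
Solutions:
 f(a) = C1 + C2*erfi(a/3)


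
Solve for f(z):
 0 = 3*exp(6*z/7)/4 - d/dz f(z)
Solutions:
 f(z) = C1 + 7*exp(6*z/7)/8


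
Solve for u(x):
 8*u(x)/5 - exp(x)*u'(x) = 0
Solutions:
 u(x) = C1*exp(-8*exp(-x)/5)


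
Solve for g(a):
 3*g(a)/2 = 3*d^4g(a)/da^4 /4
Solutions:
 g(a) = C1*exp(-2^(1/4)*a) + C2*exp(2^(1/4)*a) + C3*sin(2^(1/4)*a) + C4*cos(2^(1/4)*a)


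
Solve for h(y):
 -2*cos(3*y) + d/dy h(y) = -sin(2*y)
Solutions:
 h(y) = C1 + 2*sin(3*y)/3 + cos(2*y)/2


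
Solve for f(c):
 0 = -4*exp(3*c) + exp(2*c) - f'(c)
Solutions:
 f(c) = C1 - 4*exp(3*c)/3 + exp(2*c)/2


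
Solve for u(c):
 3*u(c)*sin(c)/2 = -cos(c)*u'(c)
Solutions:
 u(c) = C1*cos(c)^(3/2)


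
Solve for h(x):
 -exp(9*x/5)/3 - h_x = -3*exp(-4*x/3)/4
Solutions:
 h(x) = C1 - 5*exp(9*x/5)/27 - 9*exp(-4*x/3)/16


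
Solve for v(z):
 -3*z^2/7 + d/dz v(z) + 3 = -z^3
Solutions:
 v(z) = C1 - z^4/4 + z^3/7 - 3*z


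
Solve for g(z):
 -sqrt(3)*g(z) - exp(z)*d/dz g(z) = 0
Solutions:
 g(z) = C1*exp(sqrt(3)*exp(-z))


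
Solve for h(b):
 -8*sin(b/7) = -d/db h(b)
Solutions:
 h(b) = C1 - 56*cos(b/7)


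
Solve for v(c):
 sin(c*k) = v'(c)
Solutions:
 v(c) = C1 - cos(c*k)/k


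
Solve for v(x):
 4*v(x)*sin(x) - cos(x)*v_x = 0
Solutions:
 v(x) = C1/cos(x)^4


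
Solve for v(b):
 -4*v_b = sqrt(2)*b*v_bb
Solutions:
 v(b) = C1 + C2*b^(1 - 2*sqrt(2))


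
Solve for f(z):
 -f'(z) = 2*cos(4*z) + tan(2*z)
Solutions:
 f(z) = C1 + log(cos(2*z))/2 - sin(4*z)/2


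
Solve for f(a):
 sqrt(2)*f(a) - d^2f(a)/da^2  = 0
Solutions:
 f(a) = C1*exp(-2^(1/4)*a) + C2*exp(2^(1/4)*a)


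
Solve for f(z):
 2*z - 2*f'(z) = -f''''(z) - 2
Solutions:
 f(z) = C1 + C4*exp(2^(1/3)*z) + z^2/2 + z + (C2*sin(2^(1/3)*sqrt(3)*z/2) + C3*cos(2^(1/3)*sqrt(3)*z/2))*exp(-2^(1/3)*z/2)


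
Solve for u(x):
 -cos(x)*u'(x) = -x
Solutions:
 u(x) = C1 + Integral(x/cos(x), x)


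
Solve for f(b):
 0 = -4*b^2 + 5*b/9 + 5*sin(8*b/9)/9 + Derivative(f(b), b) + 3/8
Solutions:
 f(b) = C1 + 4*b^3/3 - 5*b^2/18 - 3*b/8 + 5*cos(8*b/9)/8


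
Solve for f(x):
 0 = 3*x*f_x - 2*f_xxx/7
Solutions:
 f(x) = C1 + Integral(C2*airyai(2^(2/3)*21^(1/3)*x/2) + C3*airybi(2^(2/3)*21^(1/3)*x/2), x)


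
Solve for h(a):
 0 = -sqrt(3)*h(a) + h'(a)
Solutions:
 h(a) = C1*exp(sqrt(3)*a)


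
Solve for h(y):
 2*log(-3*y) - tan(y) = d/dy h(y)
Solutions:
 h(y) = C1 + 2*y*log(-y) - 2*y + 2*y*log(3) + log(cos(y))


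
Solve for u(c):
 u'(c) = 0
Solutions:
 u(c) = C1


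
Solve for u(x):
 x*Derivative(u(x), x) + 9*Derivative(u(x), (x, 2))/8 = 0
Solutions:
 u(x) = C1 + C2*erf(2*x/3)


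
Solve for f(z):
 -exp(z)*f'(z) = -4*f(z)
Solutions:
 f(z) = C1*exp(-4*exp(-z))


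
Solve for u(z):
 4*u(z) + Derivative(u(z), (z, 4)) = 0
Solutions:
 u(z) = (C1*sin(z) + C2*cos(z))*exp(-z) + (C3*sin(z) + C4*cos(z))*exp(z)


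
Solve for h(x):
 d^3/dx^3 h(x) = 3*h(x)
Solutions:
 h(x) = C3*exp(3^(1/3)*x) + (C1*sin(3^(5/6)*x/2) + C2*cos(3^(5/6)*x/2))*exp(-3^(1/3)*x/2)


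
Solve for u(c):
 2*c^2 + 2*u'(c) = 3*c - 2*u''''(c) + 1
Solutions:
 u(c) = C1 + C4*exp(-c) - c^3/3 + 3*c^2/4 + c/2 + (C2*sin(sqrt(3)*c/2) + C3*cos(sqrt(3)*c/2))*exp(c/2)


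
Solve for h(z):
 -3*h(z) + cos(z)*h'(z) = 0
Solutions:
 h(z) = C1*(sin(z) + 1)^(3/2)/(sin(z) - 1)^(3/2)


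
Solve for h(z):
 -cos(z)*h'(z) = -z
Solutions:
 h(z) = C1 + Integral(z/cos(z), z)


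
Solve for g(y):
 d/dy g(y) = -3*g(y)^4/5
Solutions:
 g(y) = 5^(1/3)*(1/(C1 + 9*y))^(1/3)
 g(y) = 5^(1/3)*(-3^(2/3) - 3*3^(1/6)*I)*(1/(C1 + 3*y))^(1/3)/6
 g(y) = 5^(1/3)*(-3^(2/3) + 3*3^(1/6)*I)*(1/(C1 + 3*y))^(1/3)/6


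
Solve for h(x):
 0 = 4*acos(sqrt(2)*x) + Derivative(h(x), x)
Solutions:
 h(x) = C1 - 4*x*acos(sqrt(2)*x) + 2*sqrt(2)*sqrt(1 - 2*x^2)


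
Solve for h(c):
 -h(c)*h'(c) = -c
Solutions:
 h(c) = -sqrt(C1 + c^2)
 h(c) = sqrt(C1 + c^2)


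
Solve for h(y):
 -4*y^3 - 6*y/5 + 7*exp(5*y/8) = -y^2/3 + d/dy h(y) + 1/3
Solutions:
 h(y) = C1 - y^4 + y^3/9 - 3*y^2/5 - y/3 + 56*exp(5*y/8)/5


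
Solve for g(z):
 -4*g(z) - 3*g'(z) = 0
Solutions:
 g(z) = C1*exp(-4*z/3)


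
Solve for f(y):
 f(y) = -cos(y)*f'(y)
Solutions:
 f(y) = C1*sqrt(sin(y) - 1)/sqrt(sin(y) + 1)


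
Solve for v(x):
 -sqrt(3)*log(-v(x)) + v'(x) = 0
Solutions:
 -li(-v(x)) = C1 + sqrt(3)*x


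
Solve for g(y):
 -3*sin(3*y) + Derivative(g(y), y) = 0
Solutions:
 g(y) = C1 - cos(3*y)


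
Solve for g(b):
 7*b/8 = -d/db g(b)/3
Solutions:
 g(b) = C1 - 21*b^2/16


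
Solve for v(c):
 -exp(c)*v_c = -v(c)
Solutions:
 v(c) = C1*exp(-exp(-c))


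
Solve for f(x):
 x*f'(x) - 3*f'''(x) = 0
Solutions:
 f(x) = C1 + Integral(C2*airyai(3^(2/3)*x/3) + C3*airybi(3^(2/3)*x/3), x)


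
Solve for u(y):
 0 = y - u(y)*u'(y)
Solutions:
 u(y) = -sqrt(C1 + y^2)
 u(y) = sqrt(C1 + y^2)


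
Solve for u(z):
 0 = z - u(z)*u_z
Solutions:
 u(z) = -sqrt(C1 + z^2)
 u(z) = sqrt(C1 + z^2)


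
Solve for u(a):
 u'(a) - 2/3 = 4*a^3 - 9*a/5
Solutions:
 u(a) = C1 + a^4 - 9*a^2/10 + 2*a/3


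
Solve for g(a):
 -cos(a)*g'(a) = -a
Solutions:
 g(a) = C1 + Integral(a/cos(a), a)


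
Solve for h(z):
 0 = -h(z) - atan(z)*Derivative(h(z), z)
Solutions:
 h(z) = C1*exp(-Integral(1/atan(z), z))


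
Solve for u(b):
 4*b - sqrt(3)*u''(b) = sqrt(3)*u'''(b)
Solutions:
 u(b) = C1 + C2*b + C3*exp(-b) + 2*sqrt(3)*b^3/9 - 2*sqrt(3)*b^2/3


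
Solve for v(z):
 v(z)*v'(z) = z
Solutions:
 v(z) = -sqrt(C1 + z^2)
 v(z) = sqrt(C1 + z^2)


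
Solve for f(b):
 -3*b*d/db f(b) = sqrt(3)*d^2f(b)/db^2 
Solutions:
 f(b) = C1 + C2*erf(sqrt(2)*3^(1/4)*b/2)


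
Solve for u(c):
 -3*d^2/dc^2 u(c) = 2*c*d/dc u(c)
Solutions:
 u(c) = C1 + C2*erf(sqrt(3)*c/3)


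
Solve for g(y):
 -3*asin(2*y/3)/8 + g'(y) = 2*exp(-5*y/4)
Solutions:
 g(y) = C1 + 3*y*asin(2*y/3)/8 + 3*sqrt(9 - 4*y^2)/16 - 8*exp(-5*y/4)/5


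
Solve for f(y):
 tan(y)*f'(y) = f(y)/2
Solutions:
 f(y) = C1*sqrt(sin(y))


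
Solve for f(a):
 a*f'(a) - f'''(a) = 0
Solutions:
 f(a) = C1 + Integral(C2*airyai(a) + C3*airybi(a), a)


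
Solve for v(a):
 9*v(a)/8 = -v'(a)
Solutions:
 v(a) = C1*exp(-9*a/8)


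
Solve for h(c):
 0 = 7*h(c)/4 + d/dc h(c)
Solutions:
 h(c) = C1*exp(-7*c/4)


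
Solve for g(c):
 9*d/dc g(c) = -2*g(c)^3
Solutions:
 g(c) = -3*sqrt(2)*sqrt(-1/(C1 - 2*c))/2
 g(c) = 3*sqrt(2)*sqrt(-1/(C1 - 2*c))/2


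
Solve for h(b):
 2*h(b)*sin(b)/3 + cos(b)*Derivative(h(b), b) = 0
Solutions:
 h(b) = C1*cos(b)^(2/3)


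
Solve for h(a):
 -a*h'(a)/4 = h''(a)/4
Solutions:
 h(a) = C1 + C2*erf(sqrt(2)*a/2)


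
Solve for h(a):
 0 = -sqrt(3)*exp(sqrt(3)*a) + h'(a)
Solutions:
 h(a) = C1 + exp(sqrt(3)*a)


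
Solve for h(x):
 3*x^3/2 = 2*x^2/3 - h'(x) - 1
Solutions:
 h(x) = C1 - 3*x^4/8 + 2*x^3/9 - x


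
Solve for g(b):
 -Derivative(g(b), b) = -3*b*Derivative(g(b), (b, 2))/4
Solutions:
 g(b) = C1 + C2*b^(7/3)


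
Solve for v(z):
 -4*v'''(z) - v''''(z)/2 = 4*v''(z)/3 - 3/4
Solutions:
 v(z) = C1 + C2*z + C3*exp(2*z*(-2 + sqrt(30)/3)) + C4*exp(-2*z*(sqrt(30)/3 + 2)) + 9*z^2/32


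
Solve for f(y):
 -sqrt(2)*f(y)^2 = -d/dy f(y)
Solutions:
 f(y) = -1/(C1 + sqrt(2)*y)


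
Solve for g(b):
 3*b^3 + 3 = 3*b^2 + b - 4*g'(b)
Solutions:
 g(b) = C1 - 3*b^4/16 + b^3/4 + b^2/8 - 3*b/4


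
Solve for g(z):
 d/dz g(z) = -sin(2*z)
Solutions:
 g(z) = C1 + cos(2*z)/2


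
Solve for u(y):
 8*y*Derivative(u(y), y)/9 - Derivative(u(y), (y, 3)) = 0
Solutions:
 u(y) = C1 + Integral(C2*airyai(2*3^(1/3)*y/3) + C3*airybi(2*3^(1/3)*y/3), y)


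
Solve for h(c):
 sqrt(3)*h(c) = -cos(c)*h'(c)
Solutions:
 h(c) = C1*(sin(c) - 1)^(sqrt(3)/2)/(sin(c) + 1)^(sqrt(3)/2)


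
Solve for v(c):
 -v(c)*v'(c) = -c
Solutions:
 v(c) = -sqrt(C1 + c^2)
 v(c) = sqrt(C1 + c^2)


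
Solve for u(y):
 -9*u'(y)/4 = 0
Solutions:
 u(y) = C1


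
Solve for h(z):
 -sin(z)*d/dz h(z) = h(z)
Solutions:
 h(z) = C1*sqrt(cos(z) + 1)/sqrt(cos(z) - 1)


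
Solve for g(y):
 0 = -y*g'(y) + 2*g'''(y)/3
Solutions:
 g(y) = C1 + Integral(C2*airyai(2^(2/3)*3^(1/3)*y/2) + C3*airybi(2^(2/3)*3^(1/3)*y/2), y)


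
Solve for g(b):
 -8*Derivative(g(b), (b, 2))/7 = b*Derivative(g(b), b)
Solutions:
 g(b) = C1 + C2*erf(sqrt(7)*b/4)


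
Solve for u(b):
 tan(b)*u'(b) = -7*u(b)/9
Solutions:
 u(b) = C1/sin(b)^(7/9)


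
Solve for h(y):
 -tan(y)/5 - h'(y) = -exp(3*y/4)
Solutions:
 h(y) = C1 + 4*exp(3*y/4)/3 + log(cos(y))/5


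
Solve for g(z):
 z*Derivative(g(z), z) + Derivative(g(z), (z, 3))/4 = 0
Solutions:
 g(z) = C1 + Integral(C2*airyai(-2^(2/3)*z) + C3*airybi(-2^(2/3)*z), z)


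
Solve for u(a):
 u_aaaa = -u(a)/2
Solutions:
 u(a) = (C1*sin(2^(1/4)*a/2) + C2*cos(2^(1/4)*a/2))*exp(-2^(1/4)*a/2) + (C3*sin(2^(1/4)*a/2) + C4*cos(2^(1/4)*a/2))*exp(2^(1/4)*a/2)


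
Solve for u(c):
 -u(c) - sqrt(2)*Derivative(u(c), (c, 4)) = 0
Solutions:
 u(c) = (C1*sin(2^(3/8)*c/2) + C2*cos(2^(3/8)*c/2))*exp(-2^(3/8)*c/2) + (C3*sin(2^(3/8)*c/2) + C4*cos(2^(3/8)*c/2))*exp(2^(3/8)*c/2)


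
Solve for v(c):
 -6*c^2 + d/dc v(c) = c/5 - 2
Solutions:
 v(c) = C1 + 2*c^3 + c^2/10 - 2*c


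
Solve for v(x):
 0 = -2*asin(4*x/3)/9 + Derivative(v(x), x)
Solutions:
 v(x) = C1 + 2*x*asin(4*x/3)/9 + sqrt(9 - 16*x^2)/18


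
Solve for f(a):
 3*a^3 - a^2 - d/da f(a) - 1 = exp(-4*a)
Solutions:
 f(a) = C1 + 3*a^4/4 - a^3/3 - a + exp(-4*a)/4


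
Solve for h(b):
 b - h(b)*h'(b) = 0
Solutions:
 h(b) = -sqrt(C1 + b^2)
 h(b) = sqrt(C1 + b^2)


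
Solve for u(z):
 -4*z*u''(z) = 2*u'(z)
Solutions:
 u(z) = C1 + C2*sqrt(z)


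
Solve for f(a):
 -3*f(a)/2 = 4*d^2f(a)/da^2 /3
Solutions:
 f(a) = C1*sin(3*sqrt(2)*a/4) + C2*cos(3*sqrt(2)*a/4)


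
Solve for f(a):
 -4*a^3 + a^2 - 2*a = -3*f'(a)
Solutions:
 f(a) = C1 + a^4/3 - a^3/9 + a^2/3


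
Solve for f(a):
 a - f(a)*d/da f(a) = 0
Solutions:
 f(a) = -sqrt(C1 + a^2)
 f(a) = sqrt(C1 + a^2)


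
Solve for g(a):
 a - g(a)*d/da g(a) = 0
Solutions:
 g(a) = -sqrt(C1 + a^2)
 g(a) = sqrt(C1 + a^2)


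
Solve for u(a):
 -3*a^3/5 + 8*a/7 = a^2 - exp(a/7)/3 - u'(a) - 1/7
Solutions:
 u(a) = C1 + 3*a^4/20 + a^3/3 - 4*a^2/7 - a/7 - 7*exp(a/7)/3


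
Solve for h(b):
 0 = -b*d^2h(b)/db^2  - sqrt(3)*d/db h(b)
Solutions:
 h(b) = C1 + C2*b^(1 - sqrt(3))


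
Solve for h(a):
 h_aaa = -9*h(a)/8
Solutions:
 h(a) = C3*exp(-3^(2/3)*a/2) + (C1*sin(3*3^(1/6)*a/4) + C2*cos(3*3^(1/6)*a/4))*exp(3^(2/3)*a/4)


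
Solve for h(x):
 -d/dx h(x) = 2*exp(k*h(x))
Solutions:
 h(x) = Piecewise((log(1/(C1*k + 2*k*x))/k, Ne(k, 0)), (nan, True))
 h(x) = Piecewise((C1 - 2*x, Eq(k, 0)), (nan, True))


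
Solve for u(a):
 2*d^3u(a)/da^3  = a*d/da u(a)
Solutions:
 u(a) = C1 + Integral(C2*airyai(2^(2/3)*a/2) + C3*airybi(2^(2/3)*a/2), a)


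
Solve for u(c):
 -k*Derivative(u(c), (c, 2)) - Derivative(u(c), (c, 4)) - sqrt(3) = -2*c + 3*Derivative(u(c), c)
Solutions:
 u(c) = C1 + C2*exp(2^(1/3)*c*(2*k/((-3^(1/3) + 3^(5/6)*I)*(sqrt(3)*sqrt(4*k^3 + 243) + 27)^(1/3)) + 6^(1/3)*(sqrt(3)*sqrt(4*k^3 + 243) + 27)^(1/3)/12 - 2^(1/3)*3^(5/6)*I*(sqrt(3)*sqrt(4*k^3 + 243) + 27)^(1/3)/12)) + C3*exp(2^(1/3)*c*(-2*k/((3^(1/3) + 3^(5/6)*I)*(sqrt(3)*sqrt(4*k^3 + 243) + 27)^(1/3)) + 6^(1/3)*(sqrt(3)*sqrt(4*k^3 + 243) + 27)^(1/3)/12 + 2^(1/3)*3^(5/6)*I*(sqrt(3)*sqrt(4*k^3 + 243) + 27)^(1/3)/12)) + C4*exp(6^(1/3)*c*(2*3^(1/3)*k/(sqrt(3)*sqrt(4*k^3 + 243) + 27)^(1/3) - 2^(1/3)*(sqrt(3)*sqrt(4*k^3 + 243) + 27)^(1/3))/6) + c^2/3 - 2*c*k/9 - sqrt(3)*c/3


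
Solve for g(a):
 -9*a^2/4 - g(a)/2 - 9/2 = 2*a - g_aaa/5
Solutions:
 g(a) = C3*exp(2^(2/3)*5^(1/3)*a/2) - 9*a^2/2 - 4*a + (C1*sin(2^(2/3)*sqrt(3)*5^(1/3)*a/4) + C2*cos(2^(2/3)*sqrt(3)*5^(1/3)*a/4))*exp(-2^(2/3)*5^(1/3)*a/4) - 9


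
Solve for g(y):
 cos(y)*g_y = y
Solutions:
 g(y) = C1 + Integral(y/cos(y), y)


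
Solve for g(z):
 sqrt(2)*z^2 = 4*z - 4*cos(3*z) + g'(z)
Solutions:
 g(z) = C1 + sqrt(2)*z^3/3 - 2*z^2 + 4*sin(3*z)/3


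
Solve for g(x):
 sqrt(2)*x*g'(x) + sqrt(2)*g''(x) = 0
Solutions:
 g(x) = C1 + C2*erf(sqrt(2)*x/2)


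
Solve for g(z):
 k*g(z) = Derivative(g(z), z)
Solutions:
 g(z) = C1*exp(k*z)


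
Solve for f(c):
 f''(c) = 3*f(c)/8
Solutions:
 f(c) = C1*exp(-sqrt(6)*c/4) + C2*exp(sqrt(6)*c/4)


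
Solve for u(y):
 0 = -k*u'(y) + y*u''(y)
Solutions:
 u(y) = C1 + y^(re(k) + 1)*(C2*sin(log(y)*Abs(im(k))) + C3*cos(log(y)*im(k)))


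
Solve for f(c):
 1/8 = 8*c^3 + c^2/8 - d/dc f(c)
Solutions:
 f(c) = C1 + 2*c^4 + c^3/24 - c/8


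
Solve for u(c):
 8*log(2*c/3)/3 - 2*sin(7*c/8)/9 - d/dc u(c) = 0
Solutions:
 u(c) = C1 + 8*c*log(c)/3 - 8*c*log(3)/3 - 8*c/3 + 8*c*log(2)/3 + 16*cos(7*c/8)/63


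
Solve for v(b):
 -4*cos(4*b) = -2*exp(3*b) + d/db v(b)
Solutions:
 v(b) = C1 + 2*exp(3*b)/3 - sin(4*b)


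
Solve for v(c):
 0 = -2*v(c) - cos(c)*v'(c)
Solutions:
 v(c) = C1*(sin(c) - 1)/(sin(c) + 1)


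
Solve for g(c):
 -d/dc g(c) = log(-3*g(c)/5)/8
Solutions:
 8*Integral(1/(log(-_y) - log(5) + log(3)), (_y, g(c))) = C1 - c


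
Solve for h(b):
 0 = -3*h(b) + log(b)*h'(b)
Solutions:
 h(b) = C1*exp(3*li(b))


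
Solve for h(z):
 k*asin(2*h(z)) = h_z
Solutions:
 Integral(1/asin(2*_y), (_y, h(z))) = C1 + k*z


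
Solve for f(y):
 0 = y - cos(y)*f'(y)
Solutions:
 f(y) = C1 + Integral(y/cos(y), y)


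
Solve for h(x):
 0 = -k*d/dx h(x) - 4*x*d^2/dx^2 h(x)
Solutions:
 h(x) = C1 + x^(1 - re(k)/4)*(C2*sin(log(x)*Abs(im(k))/4) + C3*cos(log(x)*im(k)/4))


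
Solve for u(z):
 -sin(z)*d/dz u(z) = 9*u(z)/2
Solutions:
 u(z) = C1*(cos(z) + 1)^(1/4)*(cos(z)^2 + 2*cos(z) + 1)/((cos(z) - 1)^(1/4)*(cos(z)^2 - 2*cos(z) + 1))


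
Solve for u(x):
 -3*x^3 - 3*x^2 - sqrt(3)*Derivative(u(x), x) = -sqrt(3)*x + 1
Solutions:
 u(x) = C1 - sqrt(3)*x^4/4 - sqrt(3)*x^3/3 + x^2/2 - sqrt(3)*x/3


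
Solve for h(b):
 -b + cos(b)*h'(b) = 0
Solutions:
 h(b) = C1 + Integral(b/cos(b), b)


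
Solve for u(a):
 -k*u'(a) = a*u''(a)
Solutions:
 u(a) = C1 + a^(1 - re(k))*(C2*sin(log(a)*Abs(im(k))) + C3*cos(log(a)*im(k)))


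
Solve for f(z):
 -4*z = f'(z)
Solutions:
 f(z) = C1 - 2*z^2


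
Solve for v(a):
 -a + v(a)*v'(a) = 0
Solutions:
 v(a) = -sqrt(C1 + a^2)
 v(a) = sqrt(C1 + a^2)


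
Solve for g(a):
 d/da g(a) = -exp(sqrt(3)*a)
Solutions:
 g(a) = C1 - sqrt(3)*exp(sqrt(3)*a)/3


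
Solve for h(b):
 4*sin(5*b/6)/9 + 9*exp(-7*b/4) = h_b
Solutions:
 h(b) = C1 - 8*cos(5*b/6)/15 - 36*exp(-7*b/4)/7


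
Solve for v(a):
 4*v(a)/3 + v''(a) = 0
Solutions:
 v(a) = C1*sin(2*sqrt(3)*a/3) + C2*cos(2*sqrt(3)*a/3)


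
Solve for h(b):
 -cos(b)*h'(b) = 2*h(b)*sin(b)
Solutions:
 h(b) = C1*cos(b)^2


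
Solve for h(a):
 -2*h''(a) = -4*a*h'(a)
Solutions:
 h(a) = C1 + C2*erfi(a)


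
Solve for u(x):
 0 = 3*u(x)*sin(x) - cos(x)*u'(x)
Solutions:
 u(x) = C1/cos(x)^3


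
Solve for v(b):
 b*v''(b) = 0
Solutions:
 v(b) = C1 + C2*b


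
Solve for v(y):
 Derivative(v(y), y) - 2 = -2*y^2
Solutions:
 v(y) = C1 - 2*y^3/3 + 2*y


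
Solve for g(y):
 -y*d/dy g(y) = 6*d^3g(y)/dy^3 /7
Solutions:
 g(y) = C1 + Integral(C2*airyai(-6^(2/3)*7^(1/3)*y/6) + C3*airybi(-6^(2/3)*7^(1/3)*y/6), y)


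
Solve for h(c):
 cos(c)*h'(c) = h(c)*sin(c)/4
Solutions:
 h(c) = C1/cos(c)^(1/4)


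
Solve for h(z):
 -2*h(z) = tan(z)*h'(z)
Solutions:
 h(z) = C1/sin(z)^2


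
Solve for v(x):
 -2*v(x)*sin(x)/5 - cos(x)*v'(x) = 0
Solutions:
 v(x) = C1*cos(x)^(2/5)


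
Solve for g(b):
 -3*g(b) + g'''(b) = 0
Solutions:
 g(b) = C3*exp(3^(1/3)*b) + (C1*sin(3^(5/6)*b/2) + C2*cos(3^(5/6)*b/2))*exp(-3^(1/3)*b/2)


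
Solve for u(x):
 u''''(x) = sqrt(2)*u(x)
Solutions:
 u(x) = C1*exp(-2^(1/8)*x) + C2*exp(2^(1/8)*x) + C3*sin(2^(1/8)*x) + C4*cos(2^(1/8)*x)


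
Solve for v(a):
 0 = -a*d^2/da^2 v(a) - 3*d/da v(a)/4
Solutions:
 v(a) = C1 + C2*a^(1/4)


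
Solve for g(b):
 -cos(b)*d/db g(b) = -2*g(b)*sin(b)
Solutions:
 g(b) = C1/cos(b)^2


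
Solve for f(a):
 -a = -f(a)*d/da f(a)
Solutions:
 f(a) = -sqrt(C1 + a^2)
 f(a) = sqrt(C1 + a^2)


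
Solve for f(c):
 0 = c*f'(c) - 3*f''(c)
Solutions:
 f(c) = C1 + C2*erfi(sqrt(6)*c/6)


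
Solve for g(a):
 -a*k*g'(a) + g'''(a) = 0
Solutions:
 g(a) = C1 + Integral(C2*airyai(a*k^(1/3)) + C3*airybi(a*k^(1/3)), a)


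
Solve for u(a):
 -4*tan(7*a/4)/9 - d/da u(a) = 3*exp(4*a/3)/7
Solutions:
 u(a) = C1 - 9*exp(4*a/3)/28 + 16*log(cos(7*a/4))/63


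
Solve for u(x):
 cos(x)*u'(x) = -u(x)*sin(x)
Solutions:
 u(x) = C1*cos(x)


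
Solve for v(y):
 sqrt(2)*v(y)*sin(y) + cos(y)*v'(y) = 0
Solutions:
 v(y) = C1*cos(y)^(sqrt(2))


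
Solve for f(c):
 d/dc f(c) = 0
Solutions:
 f(c) = C1


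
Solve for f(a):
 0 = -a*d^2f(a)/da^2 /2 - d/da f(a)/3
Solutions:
 f(a) = C1 + C2*a^(1/3)


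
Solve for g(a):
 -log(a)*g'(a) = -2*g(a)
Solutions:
 g(a) = C1*exp(2*li(a))


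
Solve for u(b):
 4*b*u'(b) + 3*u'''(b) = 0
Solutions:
 u(b) = C1 + Integral(C2*airyai(-6^(2/3)*b/3) + C3*airybi(-6^(2/3)*b/3), b)


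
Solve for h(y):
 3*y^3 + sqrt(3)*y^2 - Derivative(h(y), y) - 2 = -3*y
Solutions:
 h(y) = C1 + 3*y^4/4 + sqrt(3)*y^3/3 + 3*y^2/2 - 2*y


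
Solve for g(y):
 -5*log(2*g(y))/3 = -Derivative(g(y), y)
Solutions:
 -3*Integral(1/(log(_y) + log(2)), (_y, g(y)))/5 = C1 - y


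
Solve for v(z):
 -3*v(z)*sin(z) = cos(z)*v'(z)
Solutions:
 v(z) = C1*cos(z)^3


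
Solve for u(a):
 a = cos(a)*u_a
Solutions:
 u(a) = C1 + Integral(a/cos(a), a)


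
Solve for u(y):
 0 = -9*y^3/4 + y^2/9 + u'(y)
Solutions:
 u(y) = C1 + 9*y^4/16 - y^3/27


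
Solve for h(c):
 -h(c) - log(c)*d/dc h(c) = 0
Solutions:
 h(c) = C1*exp(-li(c))


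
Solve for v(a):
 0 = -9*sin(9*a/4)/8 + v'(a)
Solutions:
 v(a) = C1 - cos(9*a/4)/2


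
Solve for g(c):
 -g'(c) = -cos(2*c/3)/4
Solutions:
 g(c) = C1 + 3*sin(2*c/3)/8


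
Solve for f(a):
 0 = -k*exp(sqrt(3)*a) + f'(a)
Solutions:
 f(a) = C1 + sqrt(3)*k*exp(sqrt(3)*a)/3


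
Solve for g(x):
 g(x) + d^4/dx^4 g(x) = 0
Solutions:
 g(x) = (C1*sin(sqrt(2)*x/2) + C2*cos(sqrt(2)*x/2))*exp(-sqrt(2)*x/2) + (C3*sin(sqrt(2)*x/2) + C4*cos(sqrt(2)*x/2))*exp(sqrt(2)*x/2)


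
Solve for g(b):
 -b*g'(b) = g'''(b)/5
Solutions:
 g(b) = C1 + Integral(C2*airyai(-5^(1/3)*b) + C3*airybi(-5^(1/3)*b), b)


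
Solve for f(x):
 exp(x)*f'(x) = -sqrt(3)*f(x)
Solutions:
 f(x) = C1*exp(sqrt(3)*exp(-x))


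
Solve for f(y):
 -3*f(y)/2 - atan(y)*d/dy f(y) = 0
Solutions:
 f(y) = C1*exp(-3*Integral(1/atan(y), y)/2)


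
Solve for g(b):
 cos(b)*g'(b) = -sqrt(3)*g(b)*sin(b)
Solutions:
 g(b) = C1*cos(b)^(sqrt(3))


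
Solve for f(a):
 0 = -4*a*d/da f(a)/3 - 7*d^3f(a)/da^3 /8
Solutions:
 f(a) = C1 + Integral(C2*airyai(-2*42^(2/3)*a/21) + C3*airybi(-2*42^(2/3)*a/21), a)


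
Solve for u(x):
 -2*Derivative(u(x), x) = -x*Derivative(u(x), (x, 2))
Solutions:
 u(x) = C1 + C2*x^3


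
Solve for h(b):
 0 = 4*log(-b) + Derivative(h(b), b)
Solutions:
 h(b) = C1 - 4*b*log(-b) + 4*b


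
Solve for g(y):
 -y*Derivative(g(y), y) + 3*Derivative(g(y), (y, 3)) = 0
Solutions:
 g(y) = C1 + Integral(C2*airyai(3^(2/3)*y/3) + C3*airybi(3^(2/3)*y/3), y)


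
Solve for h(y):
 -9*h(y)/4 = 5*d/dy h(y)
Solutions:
 h(y) = C1*exp(-9*y/20)


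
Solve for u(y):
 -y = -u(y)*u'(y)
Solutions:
 u(y) = -sqrt(C1 + y^2)
 u(y) = sqrt(C1 + y^2)


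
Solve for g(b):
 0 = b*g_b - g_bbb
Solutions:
 g(b) = C1 + Integral(C2*airyai(b) + C3*airybi(b), b)


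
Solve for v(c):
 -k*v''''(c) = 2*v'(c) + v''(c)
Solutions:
 v(c) = C1 + C2*exp(c*(3^(1/3)*(sqrt(3)*sqrt((27 + 1/k)/k^2) + 9/k)^(1/3)/6 - 3^(5/6)*I*(sqrt(3)*sqrt((27 + 1/k)/k^2) + 9/k)^(1/3)/6 + 2/(k*(-3^(1/3) + 3^(5/6)*I)*(sqrt(3)*sqrt((27 + 1/k)/k^2) + 9/k)^(1/3)))) + C3*exp(c*(3^(1/3)*(sqrt(3)*sqrt((27 + 1/k)/k^2) + 9/k)^(1/3)/6 + 3^(5/6)*I*(sqrt(3)*sqrt((27 + 1/k)/k^2) + 9/k)^(1/3)/6 - 2/(k*(3^(1/3) + 3^(5/6)*I)*(sqrt(3)*sqrt((27 + 1/k)/k^2) + 9/k)^(1/3)))) + C4*exp(3^(1/3)*c*(-(sqrt(3)*sqrt((27 + 1/k)/k^2) + 9/k)^(1/3) + 3^(1/3)/(k*(sqrt(3)*sqrt((27 + 1/k)/k^2) + 9/k)^(1/3)))/3)


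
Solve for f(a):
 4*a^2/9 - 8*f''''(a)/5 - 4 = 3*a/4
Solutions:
 f(a) = C1 + C2*a + C3*a^2 + C4*a^3 + a^6/1296 - a^5/256 - 5*a^4/48


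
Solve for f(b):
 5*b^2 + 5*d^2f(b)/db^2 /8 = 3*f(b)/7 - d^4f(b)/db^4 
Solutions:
 f(b) = C1*exp(-sqrt(7)*b*sqrt(-35 + sqrt(6601))/28) + C2*exp(sqrt(7)*b*sqrt(-35 + sqrt(6601))/28) + C3*sin(sqrt(7)*b*sqrt(35 + sqrt(6601))/28) + C4*cos(sqrt(7)*b*sqrt(35 + sqrt(6601))/28) + 35*b^2/3 + 1225/36


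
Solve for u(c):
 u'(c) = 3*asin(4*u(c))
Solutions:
 Integral(1/asin(4*_y), (_y, u(c))) = C1 + 3*c


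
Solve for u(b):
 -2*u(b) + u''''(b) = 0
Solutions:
 u(b) = C1*exp(-2^(1/4)*b) + C2*exp(2^(1/4)*b) + C3*sin(2^(1/4)*b) + C4*cos(2^(1/4)*b)


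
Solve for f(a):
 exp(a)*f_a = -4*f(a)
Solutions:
 f(a) = C1*exp(4*exp(-a))


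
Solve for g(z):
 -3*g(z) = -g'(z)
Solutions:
 g(z) = C1*exp(3*z)


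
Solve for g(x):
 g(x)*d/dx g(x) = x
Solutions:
 g(x) = -sqrt(C1 + x^2)
 g(x) = sqrt(C1 + x^2)


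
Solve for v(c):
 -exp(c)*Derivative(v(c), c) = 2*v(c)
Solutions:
 v(c) = C1*exp(2*exp(-c))


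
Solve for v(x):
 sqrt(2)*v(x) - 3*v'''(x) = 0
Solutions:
 v(x) = C3*exp(2^(1/6)*3^(2/3)*x/3) + (C1*sin(6^(1/6)*x/2) + C2*cos(6^(1/6)*x/2))*exp(-2^(1/6)*3^(2/3)*x/6)


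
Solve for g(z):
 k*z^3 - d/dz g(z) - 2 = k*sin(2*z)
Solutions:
 g(z) = C1 + k*z^4/4 + k*cos(2*z)/2 - 2*z


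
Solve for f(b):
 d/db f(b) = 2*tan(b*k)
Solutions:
 f(b) = C1 + 2*Piecewise((-log(cos(b*k))/k, Ne(k, 0)), (0, True))


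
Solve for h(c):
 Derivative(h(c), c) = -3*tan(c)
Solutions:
 h(c) = C1 + 3*log(cos(c))


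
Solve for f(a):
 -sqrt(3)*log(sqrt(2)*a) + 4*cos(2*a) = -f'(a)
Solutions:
 f(a) = C1 + sqrt(3)*a*(log(a) - 1) + sqrt(3)*a*log(2)/2 - 2*sin(2*a)


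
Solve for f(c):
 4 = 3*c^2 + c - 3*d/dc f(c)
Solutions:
 f(c) = C1 + c^3/3 + c^2/6 - 4*c/3


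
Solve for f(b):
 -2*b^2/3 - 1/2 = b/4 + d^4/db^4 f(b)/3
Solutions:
 f(b) = C1 + C2*b + C3*b^2 + C4*b^3 - b^6/180 - b^5/160 - b^4/16


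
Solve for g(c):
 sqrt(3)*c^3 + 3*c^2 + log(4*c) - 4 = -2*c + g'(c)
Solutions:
 g(c) = C1 + sqrt(3)*c^4/4 + c^3 + c^2 + c*log(c) - 5*c + c*log(4)


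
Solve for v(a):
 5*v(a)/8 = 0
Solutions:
 v(a) = 0


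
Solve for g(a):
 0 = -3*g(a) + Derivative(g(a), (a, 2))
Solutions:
 g(a) = C1*exp(-sqrt(3)*a) + C2*exp(sqrt(3)*a)


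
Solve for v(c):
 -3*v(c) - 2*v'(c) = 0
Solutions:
 v(c) = C1*exp(-3*c/2)


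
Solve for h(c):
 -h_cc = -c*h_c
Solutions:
 h(c) = C1 + C2*erfi(sqrt(2)*c/2)


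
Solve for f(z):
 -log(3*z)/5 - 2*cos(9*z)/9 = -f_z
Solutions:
 f(z) = C1 + z*log(z)/5 - z/5 + z*log(3)/5 + 2*sin(9*z)/81


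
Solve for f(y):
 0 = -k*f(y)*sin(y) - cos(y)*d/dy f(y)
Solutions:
 f(y) = C1*exp(k*log(cos(y)))


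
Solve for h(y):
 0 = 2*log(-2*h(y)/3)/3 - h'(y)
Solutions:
 -3*Integral(1/(log(-_y) - log(3) + log(2)), (_y, h(y)))/2 = C1 - y


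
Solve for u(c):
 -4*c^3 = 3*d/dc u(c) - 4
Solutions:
 u(c) = C1 - c^4/3 + 4*c/3


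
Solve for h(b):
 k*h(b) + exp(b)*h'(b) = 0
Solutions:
 h(b) = C1*exp(k*exp(-b))


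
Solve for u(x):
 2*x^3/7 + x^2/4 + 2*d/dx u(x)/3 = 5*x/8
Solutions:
 u(x) = C1 - 3*x^4/28 - x^3/8 + 15*x^2/32


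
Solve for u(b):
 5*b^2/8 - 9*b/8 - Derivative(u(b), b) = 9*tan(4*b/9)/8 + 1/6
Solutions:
 u(b) = C1 + 5*b^3/24 - 9*b^2/16 - b/6 + 81*log(cos(4*b/9))/32


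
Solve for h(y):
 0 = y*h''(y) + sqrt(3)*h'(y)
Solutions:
 h(y) = C1 + C2*y^(1 - sqrt(3))


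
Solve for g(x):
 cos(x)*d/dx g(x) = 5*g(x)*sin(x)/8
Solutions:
 g(x) = C1/cos(x)^(5/8)


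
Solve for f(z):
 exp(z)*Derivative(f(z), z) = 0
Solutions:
 f(z) = C1


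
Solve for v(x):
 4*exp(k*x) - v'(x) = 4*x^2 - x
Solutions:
 v(x) = C1 - 4*x^3/3 + x^2/2 + 4*exp(k*x)/k


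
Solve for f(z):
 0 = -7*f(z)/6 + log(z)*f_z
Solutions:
 f(z) = C1*exp(7*li(z)/6)


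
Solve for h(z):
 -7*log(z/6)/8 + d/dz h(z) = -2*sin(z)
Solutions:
 h(z) = C1 + 7*z*log(z)/8 - 7*z*log(6)/8 - 7*z/8 + 2*cos(z)


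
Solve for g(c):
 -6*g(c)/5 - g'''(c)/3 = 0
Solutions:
 g(c) = C3*exp(c*(-18^(1/3)*5^(2/3) + 3*15^(2/3)*2^(1/3))/20)*sin(3*2^(1/3)*3^(1/6)*5^(2/3)*c/10) + C4*exp(c*(-18^(1/3)*5^(2/3) + 3*15^(2/3)*2^(1/3))/20)*cos(3*2^(1/3)*3^(1/6)*5^(2/3)*c/10) + C5*exp(-c*(18^(1/3)*5^(2/3) + 3*15^(2/3)*2^(1/3))/20) + (C1*sin(3*2^(1/3)*3^(1/6)*5^(2/3)*c/10) + C2*cos(3*2^(1/3)*3^(1/6)*5^(2/3)*c/10))*exp(18^(1/3)*5^(2/3)*c/10)


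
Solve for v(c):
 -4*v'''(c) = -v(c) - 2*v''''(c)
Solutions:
 v(c) = C1*exp(c*(1 - sqrt(2*3^(2/3)/(3*(sqrt(57) + 9)^(1/3)) + 1 + 3^(1/3)*(sqrt(57) + 9)^(1/3)/3))/2)*sin(c*sqrt(-2 + 2*3^(2/3)/(3*(sqrt(57) + 9)^(1/3)) + 2/sqrt(2*3^(2/3)/(3*(sqrt(57) + 9)^(1/3)) + 1 + 3^(1/3)*(sqrt(57) + 9)^(1/3)/3) + 3^(1/3)*(sqrt(57) + 9)^(1/3)/3)/2) + C2*exp(c*(1 - sqrt(2*3^(2/3)/(3*(sqrt(57) + 9)^(1/3)) + 1 + 3^(1/3)*(sqrt(57) + 9)^(1/3)/3))/2)*cos(c*sqrt(-2 + 2*3^(2/3)/(3*(sqrt(57) + 9)^(1/3)) + 2/sqrt(2*3^(2/3)/(3*(sqrt(57) + 9)^(1/3)) + 1 + 3^(1/3)*(sqrt(57) + 9)^(1/3)/3) + 3^(1/3)*(sqrt(57) + 9)^(1/3)/3)/2) + C3*exp(c*(1 + sqrt(-3^(1/3)*(sqrt(57) + 9)^(1/3)/3 - 2*3^(2/3)/(3*(sqrt(57) + 9)^(1/3)) + 2/sqrt(2*3^(2/3)/(3*(sqrt(57) + 9)^(1/3)) + 1 + 3^(1/3)*(sqrt(57) + 9)^(1/3)/3) + 2) + sqrt(2*3^(2/3)/(3*(sqrt(57) + 9)^(1/3)) + 1 + 3^(1/3)*(sqrt(57) + 9)^(1/3)/3))/2) + C4*exp(c*(-sqrt(-3^(1/3)*(sqrt(57) + 9)^(1/3)/3 - 2*3^(2/3)/(3*(sqrt(57) + 9)^(1/3)) + 2/sqrt(2*3^(2/3)/(3*(sqrt(57) + 9)^(1/3)) + 1 + 3^(1/3)*(sqrt(57) + 9)^(1/3)/3) + 2) + 1 + sqrt(2*3^(2/3)/(3*(sqrt(57) + 9)^(1/3)) + 1 + 3^(1/3)*(sqrt(57) + 9)^(1/3)/3))/2)


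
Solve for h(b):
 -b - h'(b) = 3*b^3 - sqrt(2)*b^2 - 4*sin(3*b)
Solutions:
 h(b) = C1 - 3*b^4/4 + sqrt(2)*b^3/3 - b^2/2 - 4*cos(3*b)/3


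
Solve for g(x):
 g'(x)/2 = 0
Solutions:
 g(x) = C1


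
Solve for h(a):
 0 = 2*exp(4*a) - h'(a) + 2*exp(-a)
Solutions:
 h(a) = C1 + exp(4*a)/2 - 2*exp(-a)


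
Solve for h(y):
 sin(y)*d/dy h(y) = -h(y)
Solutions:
 h(y) = C1*sqrt(cos(y) + 1)/sqrt(cos(y) - 1)


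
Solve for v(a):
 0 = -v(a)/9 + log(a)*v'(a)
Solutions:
 v(a) = C1*exp(li(a)/9)


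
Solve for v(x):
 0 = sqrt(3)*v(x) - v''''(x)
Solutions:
 v(x) = C1*exp(-3^(1/8)*x) + C2*exp(3^(1/8)*x) + C3*sin(3^(1/8)*x) + C4*cos(3^(1/8)*x)


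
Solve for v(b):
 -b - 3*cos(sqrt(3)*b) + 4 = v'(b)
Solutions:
 v(b) = C1 - b^2/2 + 4*b - sqrt(3)*sin(sqrt(3)*b)


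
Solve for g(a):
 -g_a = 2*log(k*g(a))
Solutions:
 li(k*g(a))/k = C1 - 2*a


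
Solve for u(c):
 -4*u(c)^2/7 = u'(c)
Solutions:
 u(c) = 7/(C1 + 4*c)


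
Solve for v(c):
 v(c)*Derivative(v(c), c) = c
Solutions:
 v(c) = -sqrt(C1 + c^2)
 v(c) = sqrt(C1 + c^2)


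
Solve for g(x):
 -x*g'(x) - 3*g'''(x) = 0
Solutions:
 g(x) = C1 + Integral(C2*airyai(-3^(2/3)*x/3) + C3*airybi(-3^(2/3)*x/3), x)


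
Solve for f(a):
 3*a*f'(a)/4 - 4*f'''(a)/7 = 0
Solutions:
 f(a) = C1 + Integral(C2*airyai(2^(2/3)*21^(1/3)*a/4) + C3*airybi(2^(2/3)*21^(1/3)*a/4), a)


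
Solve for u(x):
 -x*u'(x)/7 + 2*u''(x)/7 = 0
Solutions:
 u(x) = C1 + C2*erfi(x/2)


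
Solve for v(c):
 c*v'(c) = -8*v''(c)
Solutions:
 v(c) = C1 + C2*erf(c/4)


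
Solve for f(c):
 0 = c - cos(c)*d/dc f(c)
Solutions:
 f(c) = C1 + Integral(c/cos(c), c)


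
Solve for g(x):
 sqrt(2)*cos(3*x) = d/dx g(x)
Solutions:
 g(x) = C1 + sqrt(2)*sin(3*x)/3


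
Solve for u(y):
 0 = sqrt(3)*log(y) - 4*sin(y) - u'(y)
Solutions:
 u(y) = C1 + sqrt(3)*y*(log(y) - 1) + 4*cos(y)


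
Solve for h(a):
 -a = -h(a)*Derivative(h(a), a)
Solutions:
 h(a) = -sqrt(C1 + a^2)
 h(a) = sqrt(C1 + a^2)


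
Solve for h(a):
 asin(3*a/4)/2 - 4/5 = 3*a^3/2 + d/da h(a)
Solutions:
 h(a) = C1 - 3*a^4/8 + a*asin(3*a/4)/2 - 4*a/5 + sqrt(16 - 9*a^2)/6


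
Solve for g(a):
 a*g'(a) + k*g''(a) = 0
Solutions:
 g(a) = C1 + C2*sqrt(k)*erf(sqrt(2)*a*sqrt(1/k)/2)


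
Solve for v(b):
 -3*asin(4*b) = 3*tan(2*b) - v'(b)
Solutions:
 v(b) = C1 + 3*b*asin(4*b) + 3*sqrt(1 - 16*b^2)/4 - 3*log(cos(2*b))/2


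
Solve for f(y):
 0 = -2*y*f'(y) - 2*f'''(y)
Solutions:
 f(y) = C1 + Integral(C2*airyai(-y) + C3*airybi(-y), y)


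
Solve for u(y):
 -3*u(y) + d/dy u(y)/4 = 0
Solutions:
 u(y) = C1*exp(12*y)


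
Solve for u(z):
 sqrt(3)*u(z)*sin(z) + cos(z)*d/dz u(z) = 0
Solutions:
 u(z) = C1*cos(z)^(sqrt(3))


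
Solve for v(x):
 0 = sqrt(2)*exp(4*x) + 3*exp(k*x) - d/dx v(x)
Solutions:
 v(x) = C1 + sqrt(2)*exp(4*x)/4 + 3*exp(k*x)/k


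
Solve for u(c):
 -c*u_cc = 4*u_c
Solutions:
 u(c) = C1 + C2/c^3


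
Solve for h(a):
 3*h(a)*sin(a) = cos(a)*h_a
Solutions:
 h(a) = C1/cos(a)^3


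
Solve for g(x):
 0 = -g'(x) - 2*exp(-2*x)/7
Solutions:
 g(x) = C1 + exp(-2*x)/7


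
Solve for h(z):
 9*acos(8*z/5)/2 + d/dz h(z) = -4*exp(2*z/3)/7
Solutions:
 h(z) = C1 - 9*z*acos(8*z/5)/2 + 9*sqrt(25 - 64*z^2)/16 - 6*exp(2*z/3)/7


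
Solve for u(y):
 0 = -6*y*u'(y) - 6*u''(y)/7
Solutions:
 u(y) = C1 + C2*erf(sqrt(14)*y/2)


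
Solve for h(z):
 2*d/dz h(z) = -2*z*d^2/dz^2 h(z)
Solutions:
 h(z) = C1 + C2*log(z)


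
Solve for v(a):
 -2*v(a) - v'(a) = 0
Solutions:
 v(a) = C1*exp(-2*a)


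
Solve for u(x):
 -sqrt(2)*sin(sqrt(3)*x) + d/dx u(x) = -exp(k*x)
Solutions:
 u(x) = C1 - sqrt(6)*cos(sqrt(3)*x)/3 - exp(k*x)/k


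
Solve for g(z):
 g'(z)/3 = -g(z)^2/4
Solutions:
 g(z) = 4/(C1 + 3*z)


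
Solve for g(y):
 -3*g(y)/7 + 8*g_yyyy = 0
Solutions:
 g(y) = C1*exp(-2058^(1/4)*y/14) + C2*exp(2058^(1/4)*y/14) + C3*sin(2058^(1/4)*y/14) + C4*cos(2058^(1/4)*y/14)


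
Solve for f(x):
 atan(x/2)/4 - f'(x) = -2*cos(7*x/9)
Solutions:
 f(x) = C1 + x*atan(x/2)/4 - log(x^2 + 4)/4 + 18*sin(7*x/9)/7


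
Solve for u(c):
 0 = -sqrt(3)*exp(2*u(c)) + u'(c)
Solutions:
 u(c) = log(-sqrt(-1/(C1 + sqrt(3)*c))) - log(2)/2
 u(c) = log(-1/(C1 + sqrt(3)*c))/2 - log(2)/2


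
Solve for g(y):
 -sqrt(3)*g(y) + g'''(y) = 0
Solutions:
 g(y) = C3*exp(3^(1/6)*y) + (C1*sin(3^(2/3)*y/2) + C2*cos(3^(2/3)*y/2))*exp(-3^(1/6)*y/2)


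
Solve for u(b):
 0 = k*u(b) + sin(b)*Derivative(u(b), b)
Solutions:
 u(b) = C1*exp(k*(-log(cos(b) - 1) + log(cos(b) + 1))/2)


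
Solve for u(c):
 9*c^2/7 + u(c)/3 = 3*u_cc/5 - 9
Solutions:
 u(c) = C1*exp(-sqrt(5)*c/3) + C2*exp(sqrt(5)*c/3) - 27*c^2/7 - 1431/35


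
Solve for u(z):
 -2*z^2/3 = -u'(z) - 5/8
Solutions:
 u(z) = C1 + 2*z^3/9 - 5*z/8


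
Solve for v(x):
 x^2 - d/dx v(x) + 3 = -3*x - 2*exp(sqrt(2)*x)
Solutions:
 v(x) = C1 + x^3/3 + 3*x^2/2 + 3*x + sqrt(2)*exp(sqrt(2)*x)


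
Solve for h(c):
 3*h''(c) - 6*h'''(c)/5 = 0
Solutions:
 h(c) = C1 + C2*c + C3*exp(5*c/2)


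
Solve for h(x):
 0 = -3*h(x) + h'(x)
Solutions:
 h(x) = C1*exp(3*x)


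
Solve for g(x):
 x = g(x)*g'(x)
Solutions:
 g(x) = -sqrt(C1 + x^2)
 g(x) = sqrt(C1 + x^2)


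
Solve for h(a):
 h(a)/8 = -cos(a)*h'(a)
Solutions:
 h(a) = C1*(sin(a) - 1)^(1/16)/(sin(a) + 1)^(1/16)


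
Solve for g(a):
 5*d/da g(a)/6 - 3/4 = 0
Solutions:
 g(a) = C1 + 9*a/10


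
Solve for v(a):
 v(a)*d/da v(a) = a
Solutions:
 v(a) = -sqrt(C1 + a^2)
 v(a) = sqrt(C1 + a^2)


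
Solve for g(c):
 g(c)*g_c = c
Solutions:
 g(c) = -sqrt(C1 + c^2)
 g(c) = sqrt(C1 + c^2)


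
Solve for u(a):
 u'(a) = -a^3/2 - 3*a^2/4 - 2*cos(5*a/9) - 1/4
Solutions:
 u(a) = C1 - a^4/8 - a^3/4 - a/4 - 18*sin(5*a/9)/5


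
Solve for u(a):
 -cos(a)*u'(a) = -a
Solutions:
 u(a) = C1 + Integral(a/cos(a), a)


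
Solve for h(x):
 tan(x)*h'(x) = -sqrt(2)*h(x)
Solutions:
 h(x) = C1/sin(x)^(sqrt(2))


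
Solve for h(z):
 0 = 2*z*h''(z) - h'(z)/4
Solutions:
 h(z) = C1 + C2*z^(9/8)


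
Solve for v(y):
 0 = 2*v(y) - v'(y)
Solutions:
 v(y) = C1*exp(2*y)


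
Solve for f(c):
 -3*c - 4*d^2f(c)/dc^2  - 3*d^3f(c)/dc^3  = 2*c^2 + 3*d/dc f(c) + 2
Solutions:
 f(c) = C1 - 2*c^3/9 + 7*c^2/18 - 10*c/27 + (C2*sin(sqrt(5)*c/3) + C3*cos(sqrt(5)*c/3))*exp(-2*c/3)


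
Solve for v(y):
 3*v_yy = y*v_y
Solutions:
 v(y) = C1 + C2*erfi(sqrt(6)*y/6)


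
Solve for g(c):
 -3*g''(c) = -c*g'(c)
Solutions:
 g(c) = C1 + C2*erfi(sqrt(6)*c/6)


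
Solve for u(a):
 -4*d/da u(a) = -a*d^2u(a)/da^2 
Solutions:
 u(a) = C1 + C2*a^5


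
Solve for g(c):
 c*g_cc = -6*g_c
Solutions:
 g(c) = C1 + C2/c^5


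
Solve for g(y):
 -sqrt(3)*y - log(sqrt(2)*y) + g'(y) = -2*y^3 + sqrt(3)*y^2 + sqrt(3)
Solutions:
 g(y) = C1 - y^4/2 + sqrt(3)*y^3/3 + sqrt(3)*y^2/2 + y*log(y) - y + y*log(2)/2 + sqrt(3)*y


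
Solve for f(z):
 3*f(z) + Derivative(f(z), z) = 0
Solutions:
 f(z) = C1*exp(-3*z)


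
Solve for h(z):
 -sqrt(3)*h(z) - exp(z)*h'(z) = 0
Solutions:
 h(z) = C1*exp(sqrt(3)*exp(-z))


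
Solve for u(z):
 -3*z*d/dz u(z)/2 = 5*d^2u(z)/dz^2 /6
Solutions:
 u(z) = C1 + C2*erf(3*sqrt(10)*z/10)


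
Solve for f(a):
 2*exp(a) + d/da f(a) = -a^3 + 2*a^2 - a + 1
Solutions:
 f(a) = C1 - a^4/4 + 2*a^3/3 - a^2/2 + a - 2*exp(a)


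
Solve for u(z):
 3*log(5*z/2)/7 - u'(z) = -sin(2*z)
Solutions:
 u(z) = C1 + 3*z*log(z)/7 - 3*z/7 - 3*z*log(2)/7 + 3*z*log(5)/7 - cos(2*z)/2


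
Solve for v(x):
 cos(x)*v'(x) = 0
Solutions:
 v(x) = C1


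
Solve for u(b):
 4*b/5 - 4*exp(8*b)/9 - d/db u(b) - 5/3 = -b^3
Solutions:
 u(b) = C1 + b^4/4 + 2*b^2/5 - 5*b/3 - exp(8*b)/18


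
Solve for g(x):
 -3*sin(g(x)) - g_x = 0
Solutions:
 g(x) = -acos((-C1 - exp(6*x))/(C1 - exp(6*x))) + 2*pi
 g(x) = acos((-C1 - exp(6*x))/(C1 - exp(6*x)))


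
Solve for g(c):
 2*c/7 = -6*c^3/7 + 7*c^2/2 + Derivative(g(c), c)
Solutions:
 g(c) = C1 + 3*c^4/14 - 7*c^3/6 + c^2/7


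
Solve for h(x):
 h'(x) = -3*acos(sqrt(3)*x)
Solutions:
 h(x) = C1 - 3*x*acos(sqrt(3)*x) + sqrt(3)*sqrt(1 - 3*x^2)


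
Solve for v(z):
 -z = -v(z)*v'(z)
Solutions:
 v(z) = -sqrt(C1 + z^2)
 v(z) = sqrt(C1 + z^2)


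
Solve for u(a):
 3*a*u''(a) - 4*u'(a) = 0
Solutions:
 u(a) = C1 + C2*a^(7/3)


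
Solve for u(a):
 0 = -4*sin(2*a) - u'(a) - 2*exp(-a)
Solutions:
 u(a) = C1 + 2*cos(2*a) + 2*exp(-a)


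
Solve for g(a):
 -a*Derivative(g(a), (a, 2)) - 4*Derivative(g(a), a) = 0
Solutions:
 g(a) = C1 + C2/a^3


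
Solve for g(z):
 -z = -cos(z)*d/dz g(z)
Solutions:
 g(z) = C1 + Integral(z/cos(z), z)


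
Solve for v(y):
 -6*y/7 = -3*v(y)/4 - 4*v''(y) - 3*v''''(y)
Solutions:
 v(y) = C1*sin(sqrt(6)*y*sqrt(4 - sqrt(7))/6) + C2*sin(sqrt(6)*y*sqrt(sqrt(7) + 4)/6) + C3*cos(sqrt(6)*y*sqrt(4 - sqrt(7))/6) + C4*cos(sqrt(6)*y*sqrt(sqrt(7) + 4)/6) + 8*y/7


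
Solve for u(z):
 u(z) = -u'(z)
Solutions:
 u(z) = C1*exp(-z)


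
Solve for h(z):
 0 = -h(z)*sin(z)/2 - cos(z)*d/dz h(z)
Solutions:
 h(z) = C1*sqrt(cos(z))


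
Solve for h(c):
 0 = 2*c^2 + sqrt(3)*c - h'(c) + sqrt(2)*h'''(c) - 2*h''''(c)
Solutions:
 h(c) = C1 + C2*exp(c*(2^(2/3)/(-sqrt(2) + sqrt(-2 + (27 - sqrt(2))^2) + 27)^(1/3) + 2*sqrt(2) + 2^(1/3)*(-sqrt(2) + sqrt(-2 + (27 - sqrt(2))^2) + 27)^(1/3))/12)*sin(2^(1/3)*sqrt(3)*c*(-(-sqrt(2) + sqrt(-2 + (27 - sqrt(2))^2) + 27)^(1/3) + 2^(1/3)/(-sqrt(2) + sqrt(-2 + (27 - sqrt(2))^2) + 27)^(1/3))/12) + C3*exp(c*(2^(2/3)/(-sqrt(2) + sqrt(-2 + (27 - sqrt(2))^2) + 27)^(1/3) + 2*sqrt(2) + 2^(1/3)*(-sqrt(2) + sqrt(-2 + (27 - sqrt(2))^2) + 27)^(1/3))/12)*cos(2^(1/3)*sqrt(3)*c*(-(-sqrt(2) + sqrt(-2 + (27 - sqrt(2))^2) + 27)^(1/3) + 2^(1/3)/(-sqrt(2) + sqrt(-2 + (27 - sqrt(2))^2) + 27)^(1/3))/12) + C4*exp(c*(-2^(1/3)*(-sqrt(2) + sqrt(-2 + (27 - sqrt(2))^2) + 27)^(1/3) - 2^(2/3)/(-sqrt(2) + sqrt(-2 + (27 - sqrt(2))^2) + 27)^(1/3) + sqrt(2))/6) + 2*c^3/3 + sqrt(3)*c^2/2 + 4*sqrt(2)*c


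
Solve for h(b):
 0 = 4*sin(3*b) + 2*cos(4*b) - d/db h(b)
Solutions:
 h(b) = C1 + sin(4*b)/2 - 4*cos(3*b)/3


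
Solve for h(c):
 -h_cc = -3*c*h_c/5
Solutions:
 h(c) = C1 + C2*erfi(sqrt(30)*c/10)


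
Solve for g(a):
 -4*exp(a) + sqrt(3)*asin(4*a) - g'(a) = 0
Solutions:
 g(a) = C1 + sqrt(3)*(a*asin(4*a) + sqrt(1 - 16*a^2)/4) - 4*exp(a)


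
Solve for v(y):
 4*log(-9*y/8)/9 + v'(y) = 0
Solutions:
 v(y) = C1 - 4*y*log(-y)/9 + 4*y*(-2*log(3) + 1 + 3*log(2))/9


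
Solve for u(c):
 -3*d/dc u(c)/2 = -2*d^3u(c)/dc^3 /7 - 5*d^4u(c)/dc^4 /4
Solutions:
 u(c) = C1 + C2*exp(-c*(64/(315*sqrt(4854857) + 694063)^(1/3) + 16 + (315*sqrt(4854857) + 694063)^(1/3))/210)*sin(sqrt(3)*c*(-(315*sqrt(4854857) + 694063)^(1/3) + 64/(315*sqrt(4854857) + 694063)^(1/3))/210) + C3*exp(-c*(64/(315*sqrt(4854857) + 694063)^(1/3) + 16 + (315*sqrt(4854857) + 694063)^(1/3))/210)*cos(sqrt(3)*c*(-(315*sqrt(4854857) + 694063)^(1/3) + 64/(315*sqrt(4854857) + 694063)^(1/3))/210) + C4*exp(c*(-8 + 64/(315*sqrt(4854857) + 694063)^(1/3) + (315*sqrt(4854857) + 694063)^(1/3))/105)
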